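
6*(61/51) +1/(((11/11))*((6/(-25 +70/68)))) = 649/204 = 3.18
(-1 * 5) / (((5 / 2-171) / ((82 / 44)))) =0.06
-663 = -663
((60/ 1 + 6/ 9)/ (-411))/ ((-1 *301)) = 26/ 53019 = 0.00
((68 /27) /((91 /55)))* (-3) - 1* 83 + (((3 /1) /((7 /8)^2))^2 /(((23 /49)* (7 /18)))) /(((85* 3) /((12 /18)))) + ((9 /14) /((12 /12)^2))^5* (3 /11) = -118157914212379 /1353210899040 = -87.32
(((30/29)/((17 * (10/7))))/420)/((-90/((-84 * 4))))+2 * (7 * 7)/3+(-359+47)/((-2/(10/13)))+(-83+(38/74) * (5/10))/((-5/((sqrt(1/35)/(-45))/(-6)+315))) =2041 * sqrt(35)/1165500+14680789211/2736150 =5365.50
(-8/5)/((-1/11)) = 88/5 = 17.60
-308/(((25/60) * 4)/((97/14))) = -6402/5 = -1280.40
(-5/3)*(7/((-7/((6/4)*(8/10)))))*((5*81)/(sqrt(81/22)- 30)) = -59400/2191- 810*sqrt(22)/2191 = -28.84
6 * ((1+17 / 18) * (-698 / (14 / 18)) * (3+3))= -62820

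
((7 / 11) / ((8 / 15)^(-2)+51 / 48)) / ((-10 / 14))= -3136 / 16115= -0.19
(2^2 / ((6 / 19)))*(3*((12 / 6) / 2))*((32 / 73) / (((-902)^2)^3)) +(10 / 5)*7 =8600231606514585441 / 614302257608184673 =14.00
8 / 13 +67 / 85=1551 / 1105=1.40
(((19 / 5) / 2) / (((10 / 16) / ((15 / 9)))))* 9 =228 / 5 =45.60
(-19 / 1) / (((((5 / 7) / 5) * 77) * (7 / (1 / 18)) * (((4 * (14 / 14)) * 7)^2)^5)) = -19 / 410528718639857664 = -0.00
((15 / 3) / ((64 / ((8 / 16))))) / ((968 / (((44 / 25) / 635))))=1 / 8940800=0.00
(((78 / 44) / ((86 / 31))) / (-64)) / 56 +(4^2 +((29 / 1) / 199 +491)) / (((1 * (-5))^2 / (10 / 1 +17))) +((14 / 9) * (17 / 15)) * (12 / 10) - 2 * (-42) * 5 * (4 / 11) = 42661700828317 / 60723210240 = 702.56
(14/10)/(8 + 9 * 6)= 7/310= 0.02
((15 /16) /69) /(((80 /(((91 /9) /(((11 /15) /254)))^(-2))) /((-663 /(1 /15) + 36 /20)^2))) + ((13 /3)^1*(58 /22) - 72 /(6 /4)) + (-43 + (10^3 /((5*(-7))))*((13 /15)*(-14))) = 361020672993451139 /1351670199880000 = 267.09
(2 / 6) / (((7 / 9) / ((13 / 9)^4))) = 28561 / 15309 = 1.87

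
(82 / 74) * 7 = 287 / 37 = 7.76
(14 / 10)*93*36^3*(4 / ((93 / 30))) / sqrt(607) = 318143.05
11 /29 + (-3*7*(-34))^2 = 14784095 /29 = 509796.38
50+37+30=117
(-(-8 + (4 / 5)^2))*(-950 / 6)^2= 1660600 / 9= 184511.11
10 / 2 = 5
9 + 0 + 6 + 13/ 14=223/ 14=15.93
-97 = -97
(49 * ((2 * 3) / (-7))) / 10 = -21 / 5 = -4.20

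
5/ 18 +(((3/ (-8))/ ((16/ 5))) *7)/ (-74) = 24625/ 85248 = 0.29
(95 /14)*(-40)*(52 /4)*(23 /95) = -5980 /7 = -854.29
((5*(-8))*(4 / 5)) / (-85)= 32 / 85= 0.38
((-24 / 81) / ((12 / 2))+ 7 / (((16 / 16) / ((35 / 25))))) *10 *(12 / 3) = 31592 / 81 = 390.02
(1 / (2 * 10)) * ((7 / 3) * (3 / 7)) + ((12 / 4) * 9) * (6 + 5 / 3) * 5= 20701 / 20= 1035.05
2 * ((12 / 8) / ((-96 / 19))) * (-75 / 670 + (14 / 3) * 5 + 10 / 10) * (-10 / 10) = 185003 / 12864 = 14.38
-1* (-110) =110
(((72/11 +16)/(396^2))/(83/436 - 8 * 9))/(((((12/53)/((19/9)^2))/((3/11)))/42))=-452552849/1002510015903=-0.00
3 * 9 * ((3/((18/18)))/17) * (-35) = -2835/17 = -166.76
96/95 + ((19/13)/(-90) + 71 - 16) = 1244753/22230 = 55.99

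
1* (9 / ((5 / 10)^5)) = 288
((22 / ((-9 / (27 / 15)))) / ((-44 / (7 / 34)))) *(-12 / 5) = -21 / 425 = -0.05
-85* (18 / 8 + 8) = -3485 / 4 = -871.25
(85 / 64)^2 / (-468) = -7225 / 1916928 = -0.00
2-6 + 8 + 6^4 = 1300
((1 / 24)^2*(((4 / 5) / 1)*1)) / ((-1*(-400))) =1 / 288000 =0.00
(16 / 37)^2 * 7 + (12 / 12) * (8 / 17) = 41416 / 23273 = 1.78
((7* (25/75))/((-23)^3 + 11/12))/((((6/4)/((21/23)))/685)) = -268520/3357839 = -0.08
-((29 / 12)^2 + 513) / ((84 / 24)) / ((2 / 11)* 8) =-821843 / 8064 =-101.92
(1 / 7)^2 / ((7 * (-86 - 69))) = -1 / 53165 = -0.00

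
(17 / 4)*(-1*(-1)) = 4.25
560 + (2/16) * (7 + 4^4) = 4743/8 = 592.88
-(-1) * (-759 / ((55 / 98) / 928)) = -6275136 / 5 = -1255027.20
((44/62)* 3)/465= 22/4805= 0.00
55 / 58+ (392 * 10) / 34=114615 / 986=116.24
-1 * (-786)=786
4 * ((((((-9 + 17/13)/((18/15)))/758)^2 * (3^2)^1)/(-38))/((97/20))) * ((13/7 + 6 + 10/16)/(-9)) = 1953125/148346535519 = 0.00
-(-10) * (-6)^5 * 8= -622080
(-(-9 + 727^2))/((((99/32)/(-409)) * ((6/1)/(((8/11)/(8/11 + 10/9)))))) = 13834539520/3003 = 4606906.27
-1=-1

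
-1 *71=-71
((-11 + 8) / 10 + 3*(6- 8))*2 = -63 / 5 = -12.60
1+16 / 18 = 17 / 9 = 1.89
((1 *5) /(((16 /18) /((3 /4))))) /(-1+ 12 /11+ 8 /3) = 4455 /2912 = 1.53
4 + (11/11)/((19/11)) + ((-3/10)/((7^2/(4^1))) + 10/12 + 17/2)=193943/13965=13.89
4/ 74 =2/ 37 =0.05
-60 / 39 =-20 / 13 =-1.54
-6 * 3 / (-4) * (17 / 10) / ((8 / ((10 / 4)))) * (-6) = -14.34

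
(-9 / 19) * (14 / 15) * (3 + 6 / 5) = -882 / 475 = -1.86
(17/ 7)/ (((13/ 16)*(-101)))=-272/ 9191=-0.03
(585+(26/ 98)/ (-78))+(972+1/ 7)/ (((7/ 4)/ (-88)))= -48299.90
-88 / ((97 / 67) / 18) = -106128 / 97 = -1094.10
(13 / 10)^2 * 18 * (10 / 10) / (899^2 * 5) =1521 / 202050250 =0.00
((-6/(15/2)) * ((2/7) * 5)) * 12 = -96/7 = -13.71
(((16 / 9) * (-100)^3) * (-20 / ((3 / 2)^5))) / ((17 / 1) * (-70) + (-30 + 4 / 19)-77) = -194560000000 / 53885493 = -3610.62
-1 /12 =-0.08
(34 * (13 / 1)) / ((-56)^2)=221 / 1568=0.14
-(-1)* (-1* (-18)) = 18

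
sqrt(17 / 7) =sqrt(119) / 7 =1.56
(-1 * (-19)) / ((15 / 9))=57 / 5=11.40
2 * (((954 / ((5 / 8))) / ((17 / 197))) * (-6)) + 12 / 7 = -212257.67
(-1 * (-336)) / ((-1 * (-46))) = 7.30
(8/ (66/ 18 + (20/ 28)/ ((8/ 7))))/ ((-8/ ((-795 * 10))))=190800/ 103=1852.43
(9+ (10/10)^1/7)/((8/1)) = 8/7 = 1.14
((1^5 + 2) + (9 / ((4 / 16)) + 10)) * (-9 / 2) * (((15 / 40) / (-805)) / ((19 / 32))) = 378 / 2185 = 0.17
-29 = -29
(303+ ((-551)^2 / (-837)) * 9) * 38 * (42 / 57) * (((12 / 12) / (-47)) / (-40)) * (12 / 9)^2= -15423632 / 196695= -78.41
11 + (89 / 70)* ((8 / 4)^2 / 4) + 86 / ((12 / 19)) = 15586 / 105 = 148.44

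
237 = 237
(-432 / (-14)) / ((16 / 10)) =19.29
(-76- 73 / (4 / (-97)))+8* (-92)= 958.25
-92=-92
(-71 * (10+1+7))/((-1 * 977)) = 1278/977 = 1.31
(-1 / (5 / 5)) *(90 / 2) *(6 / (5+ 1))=-45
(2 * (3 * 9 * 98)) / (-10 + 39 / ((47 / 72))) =17766 / 167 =106.38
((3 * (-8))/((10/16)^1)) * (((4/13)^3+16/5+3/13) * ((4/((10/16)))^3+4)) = -242768040192/6865625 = -35359.93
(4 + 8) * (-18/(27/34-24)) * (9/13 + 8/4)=85680/3419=25.06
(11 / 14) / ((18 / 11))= 121 / 252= 0.48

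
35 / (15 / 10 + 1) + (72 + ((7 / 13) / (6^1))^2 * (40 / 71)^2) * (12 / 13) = 2673431602 / 33225231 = 80.46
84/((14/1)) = 6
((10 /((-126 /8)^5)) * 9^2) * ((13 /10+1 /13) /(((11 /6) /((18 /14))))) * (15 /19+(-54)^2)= -2.35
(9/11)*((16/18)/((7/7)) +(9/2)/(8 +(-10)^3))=15791/21824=0.72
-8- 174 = -182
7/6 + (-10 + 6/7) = -335/42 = -7.98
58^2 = 3364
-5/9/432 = -0.00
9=9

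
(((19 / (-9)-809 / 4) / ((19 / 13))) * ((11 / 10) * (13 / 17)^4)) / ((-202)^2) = -0.00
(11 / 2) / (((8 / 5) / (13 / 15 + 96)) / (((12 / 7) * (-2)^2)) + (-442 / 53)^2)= 44896247 / 567747447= 0.08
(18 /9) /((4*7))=1 /14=0.07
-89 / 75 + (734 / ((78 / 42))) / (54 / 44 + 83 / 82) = 17262428 / 98475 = 175.30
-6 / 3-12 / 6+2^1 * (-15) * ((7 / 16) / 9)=-131 / 24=-5.46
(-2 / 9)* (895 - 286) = -406 / 3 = -135.33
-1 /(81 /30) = -10 /27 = -0.37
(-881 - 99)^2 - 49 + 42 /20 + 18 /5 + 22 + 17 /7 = 67226679 /70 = 960381.13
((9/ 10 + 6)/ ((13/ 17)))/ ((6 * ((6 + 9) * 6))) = 391/ 23400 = 0.02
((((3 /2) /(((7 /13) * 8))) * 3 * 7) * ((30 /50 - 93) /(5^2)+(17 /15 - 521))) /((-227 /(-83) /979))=-38887081233 /28375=-1370469.82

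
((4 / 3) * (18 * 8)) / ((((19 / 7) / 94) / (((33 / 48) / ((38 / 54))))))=2345112 / 361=6496.16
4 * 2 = 8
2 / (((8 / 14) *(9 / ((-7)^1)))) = -49 / 18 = -2.72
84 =84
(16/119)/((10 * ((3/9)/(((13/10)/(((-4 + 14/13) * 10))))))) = -507/282625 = -0.00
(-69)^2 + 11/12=57143/12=4761.92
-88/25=-3.52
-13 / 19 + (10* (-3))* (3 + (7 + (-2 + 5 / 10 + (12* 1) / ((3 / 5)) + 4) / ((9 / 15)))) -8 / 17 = -1426.15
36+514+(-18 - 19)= 513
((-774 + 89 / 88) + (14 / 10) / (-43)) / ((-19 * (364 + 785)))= 4875187 / 137680840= 0.04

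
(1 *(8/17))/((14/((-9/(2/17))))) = -18/7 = -2.57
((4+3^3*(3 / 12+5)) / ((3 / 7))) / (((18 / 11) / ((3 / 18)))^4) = 59749921 / 1632586752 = 0.04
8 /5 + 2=3.60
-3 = -3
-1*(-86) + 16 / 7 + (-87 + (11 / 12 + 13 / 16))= 1013 / 336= 3.01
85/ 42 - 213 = -8861/ 42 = -210.98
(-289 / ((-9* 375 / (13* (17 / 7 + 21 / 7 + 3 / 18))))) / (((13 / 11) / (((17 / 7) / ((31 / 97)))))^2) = 4469123769143 / 17354650950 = 257.52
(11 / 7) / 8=11 / 56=0.20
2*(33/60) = 11/10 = 1.10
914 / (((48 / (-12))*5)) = -457 / 10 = -45.70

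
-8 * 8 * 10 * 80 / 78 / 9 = -25600 / 351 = -72.93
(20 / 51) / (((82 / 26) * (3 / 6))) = 520 / 2091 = 0.25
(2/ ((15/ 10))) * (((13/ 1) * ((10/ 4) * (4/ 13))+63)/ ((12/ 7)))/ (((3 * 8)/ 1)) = 511/ 216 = 2.37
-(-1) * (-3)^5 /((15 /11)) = -891 /5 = -178.20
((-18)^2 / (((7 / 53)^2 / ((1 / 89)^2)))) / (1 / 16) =14561856 / 388129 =37.52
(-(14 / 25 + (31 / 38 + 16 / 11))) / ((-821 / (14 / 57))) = 69013 / 81504775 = 0.00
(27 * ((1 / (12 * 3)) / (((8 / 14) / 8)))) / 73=21 / 146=0.14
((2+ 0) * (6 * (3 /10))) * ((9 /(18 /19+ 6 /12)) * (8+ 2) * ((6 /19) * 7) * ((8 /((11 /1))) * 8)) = 1741824 /605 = 2879.05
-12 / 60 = -1 / 5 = -0.20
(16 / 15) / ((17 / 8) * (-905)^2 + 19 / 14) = 0.00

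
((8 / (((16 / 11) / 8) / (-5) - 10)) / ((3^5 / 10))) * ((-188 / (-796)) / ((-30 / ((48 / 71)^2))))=661760 / 5606655651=0.00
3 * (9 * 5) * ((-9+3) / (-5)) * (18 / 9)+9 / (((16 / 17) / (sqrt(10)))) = 153 * sqrt(10) / 16+324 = 354.24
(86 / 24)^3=79507 / 1728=46.01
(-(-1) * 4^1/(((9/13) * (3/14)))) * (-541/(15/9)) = -393848/45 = -8752.18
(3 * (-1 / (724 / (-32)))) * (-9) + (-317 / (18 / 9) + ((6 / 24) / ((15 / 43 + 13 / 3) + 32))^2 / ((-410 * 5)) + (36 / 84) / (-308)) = -233520625996796231 / 1462293587955200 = -159.69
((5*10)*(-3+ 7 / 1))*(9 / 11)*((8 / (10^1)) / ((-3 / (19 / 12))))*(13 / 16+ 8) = -13395 / 22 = -608.86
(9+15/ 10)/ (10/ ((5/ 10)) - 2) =7/ 12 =0.58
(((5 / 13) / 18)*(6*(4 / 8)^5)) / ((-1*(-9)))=5 / 11232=0.00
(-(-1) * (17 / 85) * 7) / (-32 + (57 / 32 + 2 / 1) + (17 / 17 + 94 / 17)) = -3808 / 58995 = -0.06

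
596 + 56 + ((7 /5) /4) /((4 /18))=26143 /40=653.58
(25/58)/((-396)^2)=25/9095328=0.00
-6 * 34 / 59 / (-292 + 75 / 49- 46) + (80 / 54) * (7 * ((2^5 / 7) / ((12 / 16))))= 4981202636 / 78791373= 63.22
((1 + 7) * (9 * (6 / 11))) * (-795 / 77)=-343440 / 847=-405.48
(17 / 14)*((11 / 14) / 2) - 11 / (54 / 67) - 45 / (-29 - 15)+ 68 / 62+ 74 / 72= -10.02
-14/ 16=-7/ 8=-0.88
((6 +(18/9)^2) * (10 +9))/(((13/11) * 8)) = 20.10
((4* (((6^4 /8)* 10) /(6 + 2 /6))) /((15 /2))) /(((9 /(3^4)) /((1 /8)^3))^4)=531441 /40802189312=0.00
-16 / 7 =-2.29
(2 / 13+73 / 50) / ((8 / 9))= 9441 / 5200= 1.82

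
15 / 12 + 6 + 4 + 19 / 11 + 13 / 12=464 / 33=14.06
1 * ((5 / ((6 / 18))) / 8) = 15 / 8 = 1.88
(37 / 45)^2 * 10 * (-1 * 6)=-5476 / 135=-40.56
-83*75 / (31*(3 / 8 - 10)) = 49800 / 2387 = 20.86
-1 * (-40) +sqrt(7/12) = sqrt(21)/6 +40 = 40.76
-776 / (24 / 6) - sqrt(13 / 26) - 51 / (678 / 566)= -26733 / 113 - sqrt(2) / 2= -237.28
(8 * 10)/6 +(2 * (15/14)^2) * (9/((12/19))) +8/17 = 930043/19992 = 46.52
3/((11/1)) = 3/11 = 0.27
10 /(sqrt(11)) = 3.02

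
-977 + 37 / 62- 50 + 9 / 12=-127181 / 124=-1025.65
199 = 199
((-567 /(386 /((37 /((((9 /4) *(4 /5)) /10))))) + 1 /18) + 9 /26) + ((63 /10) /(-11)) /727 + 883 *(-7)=-11706191154653 /1805802570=-6482.54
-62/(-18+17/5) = 310/73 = 4.25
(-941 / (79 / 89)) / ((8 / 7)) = -586243 / 632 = -927.60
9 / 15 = 3 / 5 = 0.60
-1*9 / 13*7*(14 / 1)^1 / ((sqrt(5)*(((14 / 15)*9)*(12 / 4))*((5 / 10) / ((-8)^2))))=-896*sqrt(5) / 13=-154.12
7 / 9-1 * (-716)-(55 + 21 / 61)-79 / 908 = 329675945 / 498492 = 661.35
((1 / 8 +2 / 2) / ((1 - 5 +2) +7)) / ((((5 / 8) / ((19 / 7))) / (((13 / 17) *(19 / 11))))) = 42237 / 32725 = 1.29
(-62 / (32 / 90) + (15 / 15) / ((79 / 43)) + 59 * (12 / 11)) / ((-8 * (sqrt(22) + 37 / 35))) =-985514425 / 1422712896 + 932243375 * sqrt(22) / 1422712896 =2.38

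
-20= -20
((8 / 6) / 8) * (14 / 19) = 7 / 57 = 0.12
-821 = -821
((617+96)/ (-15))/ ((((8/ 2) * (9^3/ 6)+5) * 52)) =-713/ 382980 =-0.00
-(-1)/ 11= 1/ 11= 0.09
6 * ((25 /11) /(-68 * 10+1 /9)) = -1350 /67309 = -0.02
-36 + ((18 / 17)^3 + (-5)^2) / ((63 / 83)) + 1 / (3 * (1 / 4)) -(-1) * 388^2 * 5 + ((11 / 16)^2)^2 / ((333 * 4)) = 753253337445063821 / 1000708767744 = 752719.83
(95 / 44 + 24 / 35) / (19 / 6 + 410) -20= -38163457 / 1908830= -19.99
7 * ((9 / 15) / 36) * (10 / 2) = 7 / 12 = 0.58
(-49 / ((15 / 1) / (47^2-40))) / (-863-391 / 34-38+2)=23618 / 3035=7.78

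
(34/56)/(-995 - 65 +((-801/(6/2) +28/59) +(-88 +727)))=-1003/1135792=-0.00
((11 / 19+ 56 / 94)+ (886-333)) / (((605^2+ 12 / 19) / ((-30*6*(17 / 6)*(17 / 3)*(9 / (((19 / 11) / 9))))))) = -205.19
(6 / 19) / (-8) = -3 / 76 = -0.04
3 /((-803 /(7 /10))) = -21 /8030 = -0.00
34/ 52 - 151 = -3909/ 26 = -150.35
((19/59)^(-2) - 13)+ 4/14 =-7762/2527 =-3.07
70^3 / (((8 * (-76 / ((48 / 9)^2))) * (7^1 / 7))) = -16046.78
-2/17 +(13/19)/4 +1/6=853/3876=0.22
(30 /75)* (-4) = -8 /5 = -1.60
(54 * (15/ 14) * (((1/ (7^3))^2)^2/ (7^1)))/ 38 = 405/ 25772476768262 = 0.00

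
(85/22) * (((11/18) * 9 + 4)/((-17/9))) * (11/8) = -855/32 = -26.72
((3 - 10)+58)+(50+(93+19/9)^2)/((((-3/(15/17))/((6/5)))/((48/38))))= -11640319/2907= -4004.24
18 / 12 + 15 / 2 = 9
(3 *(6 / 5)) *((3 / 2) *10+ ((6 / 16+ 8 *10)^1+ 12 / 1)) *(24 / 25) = 46386 / 125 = 371.09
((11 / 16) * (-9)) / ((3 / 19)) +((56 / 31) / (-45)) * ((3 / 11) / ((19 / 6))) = -20313457 / 518320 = -39.19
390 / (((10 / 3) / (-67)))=-7839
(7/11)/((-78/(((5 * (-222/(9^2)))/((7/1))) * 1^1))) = 185/11583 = 0.02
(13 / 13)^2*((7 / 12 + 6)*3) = 79 / 4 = 19.75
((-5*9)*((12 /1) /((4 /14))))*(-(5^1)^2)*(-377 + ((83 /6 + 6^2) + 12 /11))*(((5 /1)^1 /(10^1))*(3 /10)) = -101686725 /44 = -2311061.93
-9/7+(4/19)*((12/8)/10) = -834/665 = -1.25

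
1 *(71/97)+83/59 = 12240/5723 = 2.14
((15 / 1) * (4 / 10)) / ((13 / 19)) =114 / 13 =8.77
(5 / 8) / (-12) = -0.05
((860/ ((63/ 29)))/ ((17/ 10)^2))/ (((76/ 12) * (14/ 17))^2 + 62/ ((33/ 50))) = 1714625/ 1516382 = 1.13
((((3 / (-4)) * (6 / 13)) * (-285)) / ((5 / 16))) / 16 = 513 / 26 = 19.73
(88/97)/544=11/6596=0.00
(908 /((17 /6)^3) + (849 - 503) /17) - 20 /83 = 24479866 /407779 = 60.03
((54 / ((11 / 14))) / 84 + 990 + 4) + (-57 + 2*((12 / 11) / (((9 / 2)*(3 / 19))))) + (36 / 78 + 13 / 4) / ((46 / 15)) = 20281511 / 21528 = 942.10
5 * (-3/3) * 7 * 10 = -350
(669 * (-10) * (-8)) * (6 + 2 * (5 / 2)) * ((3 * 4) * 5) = 35323200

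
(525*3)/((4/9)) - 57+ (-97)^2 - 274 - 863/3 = 148009/12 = 12334.08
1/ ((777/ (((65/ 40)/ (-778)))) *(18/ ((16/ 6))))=-13/ 32643324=-0.00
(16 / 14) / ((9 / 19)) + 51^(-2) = 14645 / 6069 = 2.41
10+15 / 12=45 / 4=11.25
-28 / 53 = -0.53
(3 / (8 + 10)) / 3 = 1 / 18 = 0.06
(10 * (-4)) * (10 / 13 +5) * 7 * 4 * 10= -840000 / 13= -64615.38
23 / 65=0.35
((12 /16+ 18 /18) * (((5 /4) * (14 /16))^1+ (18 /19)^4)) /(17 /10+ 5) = 277216345 /558816448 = 0.50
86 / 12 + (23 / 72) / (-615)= 317317 / 44280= 7.17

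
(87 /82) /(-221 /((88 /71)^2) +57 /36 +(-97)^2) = 1010592 /8826664049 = 0.00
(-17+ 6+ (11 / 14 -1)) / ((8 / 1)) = -157 / 112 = -1.40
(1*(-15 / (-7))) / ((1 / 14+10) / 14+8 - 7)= 420 / 337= 1.25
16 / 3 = 5.33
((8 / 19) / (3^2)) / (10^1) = 4 / 855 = 0.00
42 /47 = 0.89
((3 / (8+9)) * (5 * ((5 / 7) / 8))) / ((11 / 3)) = 225 / 10472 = 0.02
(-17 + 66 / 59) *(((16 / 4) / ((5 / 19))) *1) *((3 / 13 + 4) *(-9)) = 7049988 / 767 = 9191.64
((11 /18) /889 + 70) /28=1120151 /448056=2.50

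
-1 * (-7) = 7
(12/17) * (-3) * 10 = -21.18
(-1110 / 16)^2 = 308025 / 64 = 4812.89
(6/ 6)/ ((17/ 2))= 2/ 17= 0.12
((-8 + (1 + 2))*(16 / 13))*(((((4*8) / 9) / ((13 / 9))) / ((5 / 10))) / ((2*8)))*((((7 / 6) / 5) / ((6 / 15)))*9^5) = -11022480 / 169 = -65221.78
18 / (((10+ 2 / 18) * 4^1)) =81 / 182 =0.45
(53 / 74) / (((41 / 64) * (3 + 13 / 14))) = 23744 / 83435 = 0.28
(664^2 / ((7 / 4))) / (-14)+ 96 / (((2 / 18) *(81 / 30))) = -866112 / 49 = -17675.76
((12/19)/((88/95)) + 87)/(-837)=-643/6138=-0.10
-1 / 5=-0.20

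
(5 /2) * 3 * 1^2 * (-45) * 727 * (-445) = 218372625 /2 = 109186312.50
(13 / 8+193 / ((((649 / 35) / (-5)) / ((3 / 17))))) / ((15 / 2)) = -667171 / 661980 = -1.01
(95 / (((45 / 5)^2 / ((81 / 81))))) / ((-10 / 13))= -247 / 162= -1.52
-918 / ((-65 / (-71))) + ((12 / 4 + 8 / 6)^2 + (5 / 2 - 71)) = -1231379 / 1170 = -1052.46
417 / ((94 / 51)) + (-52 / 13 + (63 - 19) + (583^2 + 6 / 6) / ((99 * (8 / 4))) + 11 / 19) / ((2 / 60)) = 3120301369 / 58938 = 52942.10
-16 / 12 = -4 / 3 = -1.33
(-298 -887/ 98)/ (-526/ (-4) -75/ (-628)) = -9448574/ 4050193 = -2.33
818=818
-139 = -139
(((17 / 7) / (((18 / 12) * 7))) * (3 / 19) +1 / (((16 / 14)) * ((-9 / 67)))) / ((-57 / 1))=434191 / 3820824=0.11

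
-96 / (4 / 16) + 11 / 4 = -1525 / 4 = -381.25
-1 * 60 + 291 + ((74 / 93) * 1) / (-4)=42929 / 186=230.80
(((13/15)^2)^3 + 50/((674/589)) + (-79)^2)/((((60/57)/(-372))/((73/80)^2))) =-75727202575563721123/40945500000000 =-1849463.37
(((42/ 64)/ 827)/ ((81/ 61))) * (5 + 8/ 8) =427/ 119088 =0.00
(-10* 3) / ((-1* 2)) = 15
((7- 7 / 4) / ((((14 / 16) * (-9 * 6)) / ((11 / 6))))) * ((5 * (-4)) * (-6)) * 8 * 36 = -7040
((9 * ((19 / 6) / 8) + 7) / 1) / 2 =169 / 32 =5.28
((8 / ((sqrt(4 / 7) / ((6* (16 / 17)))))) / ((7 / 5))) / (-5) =-384* sqrt(7) / 119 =-8.54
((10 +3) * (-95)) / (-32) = 38.59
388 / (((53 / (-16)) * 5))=-23.43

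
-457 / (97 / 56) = -25592 / 97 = -263.84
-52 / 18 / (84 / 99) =-143 / 42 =-3.40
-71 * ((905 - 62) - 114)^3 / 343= -27506854719 / 343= -80194911.72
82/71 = 1.15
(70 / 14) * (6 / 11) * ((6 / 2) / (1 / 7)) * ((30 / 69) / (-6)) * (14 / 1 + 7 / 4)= -33075 / 506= -65.37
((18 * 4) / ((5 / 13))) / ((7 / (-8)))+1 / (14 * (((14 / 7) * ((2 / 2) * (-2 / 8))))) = -214.09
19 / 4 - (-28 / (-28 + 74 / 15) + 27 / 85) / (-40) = 2816471 / 588200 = 4.79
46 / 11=4.18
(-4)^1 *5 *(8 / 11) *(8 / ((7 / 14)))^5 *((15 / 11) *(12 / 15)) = -16638561.32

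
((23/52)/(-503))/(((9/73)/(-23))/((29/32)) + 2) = -1119893/2539590664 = -0.00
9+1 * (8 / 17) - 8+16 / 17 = 41 / 17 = 2.41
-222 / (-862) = 111 / 431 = 0.26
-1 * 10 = -10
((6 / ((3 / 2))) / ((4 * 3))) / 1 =1 / 3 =0.33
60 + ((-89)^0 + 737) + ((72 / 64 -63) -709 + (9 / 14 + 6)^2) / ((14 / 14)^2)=27931 / 392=71.25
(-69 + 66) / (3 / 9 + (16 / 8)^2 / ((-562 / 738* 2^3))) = 5058 / 545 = 9.28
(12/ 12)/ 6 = 1/ 6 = 0.17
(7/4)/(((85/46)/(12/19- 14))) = -20447/1615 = -12.66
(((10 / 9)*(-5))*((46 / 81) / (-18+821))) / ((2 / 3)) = -1150 / 195129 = -0.01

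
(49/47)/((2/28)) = 686/47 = 14.60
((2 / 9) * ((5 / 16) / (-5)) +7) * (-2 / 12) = -503 / 432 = -1.16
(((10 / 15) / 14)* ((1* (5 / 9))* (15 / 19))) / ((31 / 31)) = 25 / 1197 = 0.02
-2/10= -0.20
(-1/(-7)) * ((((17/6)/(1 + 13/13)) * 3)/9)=17/252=0.07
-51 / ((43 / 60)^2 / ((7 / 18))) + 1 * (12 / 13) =-906012 / 24037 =-37.69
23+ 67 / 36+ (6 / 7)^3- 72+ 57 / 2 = -222377 / 12348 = -18.01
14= 14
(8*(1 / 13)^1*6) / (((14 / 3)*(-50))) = -36 / 2275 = -0.02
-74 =-74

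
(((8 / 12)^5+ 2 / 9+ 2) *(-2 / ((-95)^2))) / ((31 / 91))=-104104 / 67985325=-0.00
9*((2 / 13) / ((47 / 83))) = 1494 / 611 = 2.45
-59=-59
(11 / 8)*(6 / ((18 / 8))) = 11 / 3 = 3.67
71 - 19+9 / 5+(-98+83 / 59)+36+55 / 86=-156119 / 25370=-6.15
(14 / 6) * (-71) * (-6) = 994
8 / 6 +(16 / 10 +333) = 5039 / 15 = 335.93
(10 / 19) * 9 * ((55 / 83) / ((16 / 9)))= 22275 / 12616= 1.77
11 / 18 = 0.61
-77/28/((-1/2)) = 11/2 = 5.50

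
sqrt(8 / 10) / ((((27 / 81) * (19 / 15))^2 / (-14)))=-11340 * sqrt(5) / 361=-70.24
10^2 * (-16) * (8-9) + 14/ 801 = 1600.02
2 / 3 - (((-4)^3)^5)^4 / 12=-332306998946228968225951765070086142 / 3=-110768999648742989408650600000000000.00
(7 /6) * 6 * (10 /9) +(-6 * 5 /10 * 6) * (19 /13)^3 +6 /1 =-838730 /19773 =-42.42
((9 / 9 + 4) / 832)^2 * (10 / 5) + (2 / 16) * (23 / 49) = 996297 / 16959488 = 0.06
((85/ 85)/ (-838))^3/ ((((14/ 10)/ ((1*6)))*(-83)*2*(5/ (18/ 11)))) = 27/ 1880489348276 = 0.00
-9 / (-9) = 1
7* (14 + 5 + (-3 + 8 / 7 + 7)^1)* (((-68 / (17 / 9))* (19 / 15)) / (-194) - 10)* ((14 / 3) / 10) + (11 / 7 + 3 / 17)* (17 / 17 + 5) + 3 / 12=-2629696963 / 3462900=-759.39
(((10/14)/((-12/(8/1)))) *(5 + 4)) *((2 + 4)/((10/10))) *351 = -63180/7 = -9025.71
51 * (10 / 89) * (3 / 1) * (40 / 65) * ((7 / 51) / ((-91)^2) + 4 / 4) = 14480160 / 1368731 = 10.58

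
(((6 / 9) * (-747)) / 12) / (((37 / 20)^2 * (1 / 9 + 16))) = -29880 / 39701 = -0.75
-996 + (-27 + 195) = -828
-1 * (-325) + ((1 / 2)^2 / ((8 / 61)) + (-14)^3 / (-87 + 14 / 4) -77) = 1511115 / 5344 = 282.77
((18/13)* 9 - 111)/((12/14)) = -114.96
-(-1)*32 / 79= 32 / 79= 0.41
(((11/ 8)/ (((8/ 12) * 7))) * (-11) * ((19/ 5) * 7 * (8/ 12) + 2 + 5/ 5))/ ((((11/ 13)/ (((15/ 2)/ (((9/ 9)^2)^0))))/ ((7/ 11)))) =-12129/ 32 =-379.03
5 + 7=12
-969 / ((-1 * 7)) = 969 / 7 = 138.43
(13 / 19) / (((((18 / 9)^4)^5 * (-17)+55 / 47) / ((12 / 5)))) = -2444 / 26530718685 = -0.00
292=292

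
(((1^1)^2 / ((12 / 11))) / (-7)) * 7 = -11 / 12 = -0.92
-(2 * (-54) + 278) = -170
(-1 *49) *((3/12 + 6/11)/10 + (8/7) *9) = -44695/88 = -507.90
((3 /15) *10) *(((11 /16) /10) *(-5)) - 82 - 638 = -11531 /16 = -720.69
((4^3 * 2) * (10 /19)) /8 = 160 /19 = 8.42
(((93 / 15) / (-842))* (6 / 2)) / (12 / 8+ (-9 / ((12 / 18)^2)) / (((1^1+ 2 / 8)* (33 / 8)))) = 341 / 37469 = 0.01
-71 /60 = -1.18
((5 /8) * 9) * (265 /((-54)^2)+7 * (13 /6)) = 222455 /2592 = 85.82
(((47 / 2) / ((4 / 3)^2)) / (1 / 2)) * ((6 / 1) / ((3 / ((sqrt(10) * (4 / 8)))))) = 423 * sqrt(10) / 16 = 83.60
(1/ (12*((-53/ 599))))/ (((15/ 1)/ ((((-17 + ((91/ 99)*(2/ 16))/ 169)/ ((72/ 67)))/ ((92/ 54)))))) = 1404855665/ 2409758208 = 0.58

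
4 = 4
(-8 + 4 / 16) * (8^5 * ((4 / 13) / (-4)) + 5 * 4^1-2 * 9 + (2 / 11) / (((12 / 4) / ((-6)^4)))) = 5408415 / 286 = 18910.54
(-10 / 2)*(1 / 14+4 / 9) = -325 / 126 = -2.58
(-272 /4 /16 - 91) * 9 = -3429 /4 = -857.25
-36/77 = -0.47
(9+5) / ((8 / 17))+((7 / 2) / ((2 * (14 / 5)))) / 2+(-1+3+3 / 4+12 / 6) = 557 / 16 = 34.81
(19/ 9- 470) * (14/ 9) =-58954/ 81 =-727.83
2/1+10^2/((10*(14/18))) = 14.86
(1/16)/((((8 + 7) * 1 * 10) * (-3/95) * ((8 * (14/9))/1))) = -19/17920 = -0.00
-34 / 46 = -17 / 23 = -0.74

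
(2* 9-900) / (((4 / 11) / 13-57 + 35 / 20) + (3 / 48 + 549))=-2018016 / 1129907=-1.79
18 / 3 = 6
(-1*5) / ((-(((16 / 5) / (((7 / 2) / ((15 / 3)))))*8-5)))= 35 / 221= 0.16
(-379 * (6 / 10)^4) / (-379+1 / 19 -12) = 194427 / 1547500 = 0.13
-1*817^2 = -667489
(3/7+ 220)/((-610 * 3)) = -1543/12810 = -0.12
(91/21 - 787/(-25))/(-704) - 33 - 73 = -2799743/26400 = -106.05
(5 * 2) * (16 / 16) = 10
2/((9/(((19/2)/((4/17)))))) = 323/36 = 8.97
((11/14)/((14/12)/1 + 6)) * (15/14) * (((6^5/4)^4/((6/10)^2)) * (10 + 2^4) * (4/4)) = 255288406703616000/2107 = 121162034505750.36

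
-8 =-8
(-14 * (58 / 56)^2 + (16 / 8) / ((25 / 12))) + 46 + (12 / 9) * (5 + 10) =72719 / 1400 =51.94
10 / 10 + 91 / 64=155 / 64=2.42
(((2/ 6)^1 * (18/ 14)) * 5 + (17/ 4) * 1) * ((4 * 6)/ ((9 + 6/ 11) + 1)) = 5907/ 406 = 14.55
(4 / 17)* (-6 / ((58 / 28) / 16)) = -5376 / 493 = -10.90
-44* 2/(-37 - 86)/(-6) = -44/369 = -0.12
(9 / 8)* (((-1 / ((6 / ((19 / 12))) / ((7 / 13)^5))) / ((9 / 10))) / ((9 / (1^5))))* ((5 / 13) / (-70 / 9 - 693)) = 1140475 / 1252499013792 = 0.00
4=4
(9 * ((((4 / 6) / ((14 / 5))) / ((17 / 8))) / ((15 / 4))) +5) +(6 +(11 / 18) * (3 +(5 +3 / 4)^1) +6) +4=228047 / 8568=26.62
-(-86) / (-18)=-43 / 9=-4.78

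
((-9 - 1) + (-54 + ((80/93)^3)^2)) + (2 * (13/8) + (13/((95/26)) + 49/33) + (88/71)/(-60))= -10622726474093564053/192013746643994220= -55.32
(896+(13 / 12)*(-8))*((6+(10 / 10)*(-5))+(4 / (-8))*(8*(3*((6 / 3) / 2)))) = -29282 / 3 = -9760.67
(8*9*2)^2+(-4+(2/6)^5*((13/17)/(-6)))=513863339/24786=20732.00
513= 513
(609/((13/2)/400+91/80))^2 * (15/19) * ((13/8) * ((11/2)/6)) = 407969100000/1245127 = 327652.60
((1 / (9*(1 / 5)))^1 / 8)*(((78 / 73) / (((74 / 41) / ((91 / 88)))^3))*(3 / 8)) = 3375896347915 / 645083619524608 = 0.01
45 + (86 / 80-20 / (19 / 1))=34217 / 760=45.02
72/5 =14.40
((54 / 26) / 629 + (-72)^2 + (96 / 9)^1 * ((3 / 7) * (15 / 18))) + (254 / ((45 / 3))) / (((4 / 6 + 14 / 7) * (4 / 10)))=7148493299 / 1373736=5203.69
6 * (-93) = -558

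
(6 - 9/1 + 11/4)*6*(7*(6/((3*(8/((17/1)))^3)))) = -201.51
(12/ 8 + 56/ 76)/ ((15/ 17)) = 289/ 114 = 2.54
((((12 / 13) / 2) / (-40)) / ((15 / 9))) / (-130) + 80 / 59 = 13520531 / 9971000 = 1.36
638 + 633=1271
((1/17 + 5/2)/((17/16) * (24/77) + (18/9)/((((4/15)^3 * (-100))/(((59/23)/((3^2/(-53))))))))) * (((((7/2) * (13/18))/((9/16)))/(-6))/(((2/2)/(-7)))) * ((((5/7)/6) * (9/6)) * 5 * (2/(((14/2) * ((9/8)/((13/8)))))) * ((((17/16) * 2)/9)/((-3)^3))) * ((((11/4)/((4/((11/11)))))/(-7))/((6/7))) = 2386909525/7837175307348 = 0.00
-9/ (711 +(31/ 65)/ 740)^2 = -20822490000/ 1169580561155161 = -0.00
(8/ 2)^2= 16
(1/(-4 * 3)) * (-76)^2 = -1444/3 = -481.33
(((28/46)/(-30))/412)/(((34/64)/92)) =-224/26265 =-0.01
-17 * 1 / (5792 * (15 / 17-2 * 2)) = 289 / 306976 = 0.00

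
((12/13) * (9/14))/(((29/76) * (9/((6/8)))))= 0.13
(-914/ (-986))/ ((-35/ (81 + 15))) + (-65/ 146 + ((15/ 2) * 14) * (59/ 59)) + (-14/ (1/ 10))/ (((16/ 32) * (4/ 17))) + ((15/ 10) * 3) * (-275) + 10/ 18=-26356675454/ 11336535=-2324.93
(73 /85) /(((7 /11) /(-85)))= -803 /7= -114.71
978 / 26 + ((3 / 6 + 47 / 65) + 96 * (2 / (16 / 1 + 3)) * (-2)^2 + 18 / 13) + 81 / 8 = 896799 / 9880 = 90.77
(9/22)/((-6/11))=-3/4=-0.75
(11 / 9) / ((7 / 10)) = 110 / 63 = 1.75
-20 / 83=-0.24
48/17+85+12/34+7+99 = 3301/17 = 194.18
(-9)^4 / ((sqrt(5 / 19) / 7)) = 89528.20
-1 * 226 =-226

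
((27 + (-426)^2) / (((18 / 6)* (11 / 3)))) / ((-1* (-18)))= 20167 / 22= 916.68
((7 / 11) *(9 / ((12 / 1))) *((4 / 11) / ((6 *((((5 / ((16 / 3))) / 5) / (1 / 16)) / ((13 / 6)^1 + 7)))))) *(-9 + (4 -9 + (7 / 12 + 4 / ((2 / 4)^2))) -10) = -3115 / 4752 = -0.66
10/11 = 0.91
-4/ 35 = -0.11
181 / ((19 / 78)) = 743.05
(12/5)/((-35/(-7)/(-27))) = -324/25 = -12.96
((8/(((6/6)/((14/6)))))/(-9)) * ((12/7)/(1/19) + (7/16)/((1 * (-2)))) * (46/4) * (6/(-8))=166681/288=578.75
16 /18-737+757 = 188 /9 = 20.89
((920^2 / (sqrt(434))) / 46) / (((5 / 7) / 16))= 19784.31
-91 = -91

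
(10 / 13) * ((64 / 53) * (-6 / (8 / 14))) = -6720 / 689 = -9.75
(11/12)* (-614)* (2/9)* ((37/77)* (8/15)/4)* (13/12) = -147667/17010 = -8.68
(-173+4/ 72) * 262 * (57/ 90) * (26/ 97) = -100727341/ 13095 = -7692.05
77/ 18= 4.28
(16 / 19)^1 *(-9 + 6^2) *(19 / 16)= 27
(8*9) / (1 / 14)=1008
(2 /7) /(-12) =-1 /42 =-0.02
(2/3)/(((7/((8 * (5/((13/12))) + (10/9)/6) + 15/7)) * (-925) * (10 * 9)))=-19288/429545025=-0.00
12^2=144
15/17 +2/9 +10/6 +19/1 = 3331/153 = 21.77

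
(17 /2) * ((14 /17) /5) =7 /5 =1.40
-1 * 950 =-950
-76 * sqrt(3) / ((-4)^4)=-19 * sqrt(3) / 64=-0.51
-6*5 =-30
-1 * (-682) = 682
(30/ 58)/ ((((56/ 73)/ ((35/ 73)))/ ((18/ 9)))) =0.65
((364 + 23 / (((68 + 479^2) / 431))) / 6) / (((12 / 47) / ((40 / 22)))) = 19634529415 / 45442782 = 432.07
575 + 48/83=47773/83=575.58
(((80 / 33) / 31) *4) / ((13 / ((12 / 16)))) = 0.02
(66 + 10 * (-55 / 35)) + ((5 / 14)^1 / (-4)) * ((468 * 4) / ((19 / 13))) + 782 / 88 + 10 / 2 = -293705 / 5852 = -50.19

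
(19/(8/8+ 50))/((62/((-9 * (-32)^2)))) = -29184/527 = -55.38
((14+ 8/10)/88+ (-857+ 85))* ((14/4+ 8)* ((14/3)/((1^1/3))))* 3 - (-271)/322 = -13204360879/35420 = -372793.93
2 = 2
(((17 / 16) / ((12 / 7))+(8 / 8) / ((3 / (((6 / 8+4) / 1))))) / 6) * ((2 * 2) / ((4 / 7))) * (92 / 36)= 7567 / 1152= 6.57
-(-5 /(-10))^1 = -1 /2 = -0.50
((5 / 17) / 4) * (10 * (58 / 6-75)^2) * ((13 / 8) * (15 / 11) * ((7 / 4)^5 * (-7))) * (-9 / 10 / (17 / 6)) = 826240103325 / 3255296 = 253814.12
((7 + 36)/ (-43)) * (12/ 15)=-4/ 5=-0.80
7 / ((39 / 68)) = 476 / 39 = 12.21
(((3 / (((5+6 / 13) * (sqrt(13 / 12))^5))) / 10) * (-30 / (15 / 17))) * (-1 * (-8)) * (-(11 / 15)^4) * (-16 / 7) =-1019482112 * sqrt(39) / 787434375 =-8.09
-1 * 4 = -4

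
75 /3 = 25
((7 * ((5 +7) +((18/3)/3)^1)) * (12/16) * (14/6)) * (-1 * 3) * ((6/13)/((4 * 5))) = -3087/260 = -11.87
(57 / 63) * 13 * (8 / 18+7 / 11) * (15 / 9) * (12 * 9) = 528580 / 231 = 2288.23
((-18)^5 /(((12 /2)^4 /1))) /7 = -1458 /7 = -208.29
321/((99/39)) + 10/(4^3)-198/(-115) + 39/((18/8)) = 17689663/121440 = 145.67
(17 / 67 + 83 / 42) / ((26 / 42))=6275 / 1742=3.60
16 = 16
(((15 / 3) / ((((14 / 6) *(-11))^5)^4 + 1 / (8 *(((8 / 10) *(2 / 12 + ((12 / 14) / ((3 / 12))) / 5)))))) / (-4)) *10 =-124826881555800 / 153740226684484727901997366567957854530189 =-0.00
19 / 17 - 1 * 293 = -4962 / 17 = -291.88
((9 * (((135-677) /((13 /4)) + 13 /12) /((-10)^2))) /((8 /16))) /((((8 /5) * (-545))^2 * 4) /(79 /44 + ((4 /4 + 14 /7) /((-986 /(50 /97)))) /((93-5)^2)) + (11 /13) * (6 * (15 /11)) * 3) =-3965942459613 /225274626990354800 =-0.00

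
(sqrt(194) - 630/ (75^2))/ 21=-2/ 375+ sqrt(194)/ 21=0.66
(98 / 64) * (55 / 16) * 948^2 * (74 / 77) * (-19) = -1382038245 / 16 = -86377390.31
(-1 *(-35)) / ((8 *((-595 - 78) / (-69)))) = 2415 / 5384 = 0.45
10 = 10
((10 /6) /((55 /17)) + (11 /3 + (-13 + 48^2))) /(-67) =-25247 /737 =-34.26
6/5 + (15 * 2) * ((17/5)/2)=52.20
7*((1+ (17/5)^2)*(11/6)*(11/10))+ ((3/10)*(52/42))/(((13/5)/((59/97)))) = 90336991/509250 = 177.39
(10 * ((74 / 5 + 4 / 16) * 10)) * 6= 9030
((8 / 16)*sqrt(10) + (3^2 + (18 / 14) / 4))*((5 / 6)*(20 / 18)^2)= 125*sqrt(10) / 243 + 3625 / 378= 11.22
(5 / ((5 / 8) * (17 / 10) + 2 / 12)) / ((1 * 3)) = 80 / 59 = 1.36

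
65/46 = 1.41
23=23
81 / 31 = 2.61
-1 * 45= -45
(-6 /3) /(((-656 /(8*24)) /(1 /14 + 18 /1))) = 3036 /287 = 10.58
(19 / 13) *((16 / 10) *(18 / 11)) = 2736 / 715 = 3.83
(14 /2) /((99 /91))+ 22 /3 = 1363 /99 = 13.77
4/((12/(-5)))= -5/3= -1.67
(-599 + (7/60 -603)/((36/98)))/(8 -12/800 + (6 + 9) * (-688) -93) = 12096985/56187081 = 0.22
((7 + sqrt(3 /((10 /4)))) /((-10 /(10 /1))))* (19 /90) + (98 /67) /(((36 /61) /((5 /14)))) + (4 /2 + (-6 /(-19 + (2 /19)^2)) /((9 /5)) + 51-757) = -431370931 /612380-19* sqrt(30) /450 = -704.65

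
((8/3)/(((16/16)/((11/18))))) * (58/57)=2552/1539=1.66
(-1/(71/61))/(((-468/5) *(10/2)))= 61/33228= 0.00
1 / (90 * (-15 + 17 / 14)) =-7 / 8685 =-0.00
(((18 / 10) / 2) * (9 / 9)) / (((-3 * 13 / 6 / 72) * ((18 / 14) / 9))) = -4536 / 65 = -69.78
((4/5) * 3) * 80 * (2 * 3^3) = 10368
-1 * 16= -16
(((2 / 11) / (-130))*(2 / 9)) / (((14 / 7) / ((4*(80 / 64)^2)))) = -5 / 5148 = -0.00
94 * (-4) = -376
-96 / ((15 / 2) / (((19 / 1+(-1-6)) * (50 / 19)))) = -7680 / 19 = -404.21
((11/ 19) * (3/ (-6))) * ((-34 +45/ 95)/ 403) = 539/ 22382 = 0.02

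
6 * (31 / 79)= 186 / 79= 2.35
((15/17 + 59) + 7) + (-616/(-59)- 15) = 62510/1003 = 62.32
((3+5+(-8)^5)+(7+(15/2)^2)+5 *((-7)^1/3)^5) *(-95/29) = 3051151195/28188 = 108242.91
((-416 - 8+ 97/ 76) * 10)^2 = 25803603225/ 1444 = 17869531.32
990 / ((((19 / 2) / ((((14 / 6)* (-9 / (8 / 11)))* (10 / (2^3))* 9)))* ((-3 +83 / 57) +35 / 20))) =-15436575 / 94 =-164218.88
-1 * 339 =-339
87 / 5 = 17.40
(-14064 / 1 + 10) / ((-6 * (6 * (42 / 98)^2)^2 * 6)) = 321.44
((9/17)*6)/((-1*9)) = -0.35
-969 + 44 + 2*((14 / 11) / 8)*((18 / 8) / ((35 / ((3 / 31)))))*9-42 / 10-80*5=-3626009 / 2728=-1329.18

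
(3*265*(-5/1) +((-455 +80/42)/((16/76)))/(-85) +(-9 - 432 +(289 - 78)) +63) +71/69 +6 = -44992459/10948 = -4109.65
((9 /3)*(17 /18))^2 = 289 /36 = 8.03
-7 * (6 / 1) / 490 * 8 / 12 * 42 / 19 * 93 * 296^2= -1029257.43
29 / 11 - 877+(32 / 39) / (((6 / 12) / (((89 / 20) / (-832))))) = -97527499 / 111540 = -874.37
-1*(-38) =38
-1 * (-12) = 12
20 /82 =10 /41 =0.24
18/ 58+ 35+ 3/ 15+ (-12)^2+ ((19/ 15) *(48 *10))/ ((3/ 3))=114189/ 145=787.51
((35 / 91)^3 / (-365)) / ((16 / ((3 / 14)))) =-75 / 35925344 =-0.00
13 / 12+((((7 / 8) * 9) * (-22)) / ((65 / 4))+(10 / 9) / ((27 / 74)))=-412751 / 63180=-6.53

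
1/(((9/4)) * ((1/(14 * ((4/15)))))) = 224/135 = 1.66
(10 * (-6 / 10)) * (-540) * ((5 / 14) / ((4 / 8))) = 16200 / 7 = 2314.29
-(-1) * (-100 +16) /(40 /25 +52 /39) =-315 /11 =-28.64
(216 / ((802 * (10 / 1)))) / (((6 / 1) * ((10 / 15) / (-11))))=-297 / 4010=-0.07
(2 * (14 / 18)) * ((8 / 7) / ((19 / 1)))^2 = 0.01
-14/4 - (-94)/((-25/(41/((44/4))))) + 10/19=-177527/10450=-16.99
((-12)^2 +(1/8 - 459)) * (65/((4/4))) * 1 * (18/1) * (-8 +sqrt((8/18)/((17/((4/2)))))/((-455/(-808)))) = 2947230 - 3053028 * sqrt(34)/119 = 2797632.86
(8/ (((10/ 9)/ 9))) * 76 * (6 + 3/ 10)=775656/ 25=31026.24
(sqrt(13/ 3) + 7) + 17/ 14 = sqrt(39)/ 3 + 115/ 14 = 10.30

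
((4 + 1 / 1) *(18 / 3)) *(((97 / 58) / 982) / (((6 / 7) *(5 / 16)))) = 2716 / 14239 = 0.19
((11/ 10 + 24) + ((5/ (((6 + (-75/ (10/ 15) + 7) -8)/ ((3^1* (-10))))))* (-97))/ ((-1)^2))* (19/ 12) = -900733/ 5160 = -174.56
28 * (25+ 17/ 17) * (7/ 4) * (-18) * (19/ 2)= -217854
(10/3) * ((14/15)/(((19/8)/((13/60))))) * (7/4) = 0.50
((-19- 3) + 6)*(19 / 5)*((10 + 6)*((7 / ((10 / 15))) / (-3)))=17024 / 5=3404.80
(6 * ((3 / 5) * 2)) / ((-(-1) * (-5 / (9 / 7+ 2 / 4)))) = -18 / 7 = -2.57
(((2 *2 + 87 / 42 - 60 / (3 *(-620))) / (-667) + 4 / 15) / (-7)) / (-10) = 0.00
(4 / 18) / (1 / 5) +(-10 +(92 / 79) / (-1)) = -7148 / 711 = -10.05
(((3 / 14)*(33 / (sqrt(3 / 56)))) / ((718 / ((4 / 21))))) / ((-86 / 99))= -1089*sqrt(42) / 756413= -0.01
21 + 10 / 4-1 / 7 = 327 / 14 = 23.36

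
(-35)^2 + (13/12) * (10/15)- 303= 16609/18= 922.72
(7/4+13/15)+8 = 637/60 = 10.62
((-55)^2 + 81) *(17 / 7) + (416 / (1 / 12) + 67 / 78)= 6844657 / 546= 12536.00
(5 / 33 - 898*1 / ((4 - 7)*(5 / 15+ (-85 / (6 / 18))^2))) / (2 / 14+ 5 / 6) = 502507 / 3142117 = 0.16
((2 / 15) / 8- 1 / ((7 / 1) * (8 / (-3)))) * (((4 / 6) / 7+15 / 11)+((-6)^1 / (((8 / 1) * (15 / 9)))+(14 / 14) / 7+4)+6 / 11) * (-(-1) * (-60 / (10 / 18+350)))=-4658817 / 68021800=-0.07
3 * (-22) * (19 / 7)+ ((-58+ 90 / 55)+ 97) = -10665 / 77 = -138.51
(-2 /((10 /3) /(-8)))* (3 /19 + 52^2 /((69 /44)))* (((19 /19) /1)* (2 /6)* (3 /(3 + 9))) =4521502 /6555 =689.78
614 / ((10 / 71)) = 21797 / 5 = 4359.40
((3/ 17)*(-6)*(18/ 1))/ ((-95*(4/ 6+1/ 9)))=2916/ 11305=0.26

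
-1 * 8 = -8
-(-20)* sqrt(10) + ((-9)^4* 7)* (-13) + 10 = -597041 + 20* sqrt(10) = -596977.75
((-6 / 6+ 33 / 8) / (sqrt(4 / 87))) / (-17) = -25*sqrt(87) / 272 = -0.86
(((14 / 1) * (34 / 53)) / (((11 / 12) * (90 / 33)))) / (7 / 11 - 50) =-10472 / 143895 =-0.07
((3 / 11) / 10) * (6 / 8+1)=21 / 440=0.05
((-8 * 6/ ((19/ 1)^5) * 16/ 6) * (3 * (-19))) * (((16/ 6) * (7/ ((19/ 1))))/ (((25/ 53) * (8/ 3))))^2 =52854144/ 29403675625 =0.00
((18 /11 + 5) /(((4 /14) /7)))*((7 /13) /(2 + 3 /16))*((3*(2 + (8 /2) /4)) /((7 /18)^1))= 662256 /715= 926.23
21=21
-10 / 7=-1.43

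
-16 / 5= -3.20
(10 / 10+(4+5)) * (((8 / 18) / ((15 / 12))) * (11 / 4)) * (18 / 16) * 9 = 99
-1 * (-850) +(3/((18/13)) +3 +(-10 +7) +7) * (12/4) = 1755/2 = 877.50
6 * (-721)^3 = -2248832166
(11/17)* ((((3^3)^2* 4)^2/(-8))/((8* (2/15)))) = -87687765/136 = -644762.98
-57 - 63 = -120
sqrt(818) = 28.60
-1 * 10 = -10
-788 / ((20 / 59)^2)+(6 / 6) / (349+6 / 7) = -1679418193 / 244900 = -6857.57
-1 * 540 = -540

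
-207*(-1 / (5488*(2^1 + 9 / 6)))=0.01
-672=-672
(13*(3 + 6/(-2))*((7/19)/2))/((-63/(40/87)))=0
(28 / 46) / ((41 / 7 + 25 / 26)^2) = 463736 / 35421863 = 0.01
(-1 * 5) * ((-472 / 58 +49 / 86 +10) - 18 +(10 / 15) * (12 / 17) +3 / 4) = 6083085 / 84796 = 71.74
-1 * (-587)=587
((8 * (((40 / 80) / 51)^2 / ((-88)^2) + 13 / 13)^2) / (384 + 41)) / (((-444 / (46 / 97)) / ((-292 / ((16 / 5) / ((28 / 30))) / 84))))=10898885312072475791 / 534672101609239973068800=0.00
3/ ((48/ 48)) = 3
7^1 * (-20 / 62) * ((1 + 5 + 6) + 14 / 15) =-2716 / 93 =-29.20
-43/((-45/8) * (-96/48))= -172/45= -3.82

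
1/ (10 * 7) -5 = -349/ 70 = -4.99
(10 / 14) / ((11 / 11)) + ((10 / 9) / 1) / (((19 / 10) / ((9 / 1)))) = 795 / 133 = 5.98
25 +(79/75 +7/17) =33743/1275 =26.47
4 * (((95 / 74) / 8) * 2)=95 / 74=1.28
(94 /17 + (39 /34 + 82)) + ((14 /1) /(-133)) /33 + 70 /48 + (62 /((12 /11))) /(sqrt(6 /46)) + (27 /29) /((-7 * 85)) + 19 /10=531020011 /5770072 + 341 * sqrt(69) /18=249.39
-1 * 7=-7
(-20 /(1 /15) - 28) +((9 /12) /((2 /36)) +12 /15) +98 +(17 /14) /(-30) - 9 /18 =-216.24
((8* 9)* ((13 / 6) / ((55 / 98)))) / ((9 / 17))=86632 / 165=525.04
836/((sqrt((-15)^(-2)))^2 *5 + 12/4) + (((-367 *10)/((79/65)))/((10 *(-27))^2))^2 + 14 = 65545472440619/225537183108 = 290.62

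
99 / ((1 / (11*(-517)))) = -563013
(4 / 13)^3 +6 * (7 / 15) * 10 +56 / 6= 246256 / 6591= 37.36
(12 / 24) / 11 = 0.05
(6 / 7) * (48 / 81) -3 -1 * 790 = -49927 / 63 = -792.49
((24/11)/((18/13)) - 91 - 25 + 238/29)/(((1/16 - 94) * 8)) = 203300/1438371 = 0.14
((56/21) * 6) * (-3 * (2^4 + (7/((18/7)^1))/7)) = -2360/3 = -786.67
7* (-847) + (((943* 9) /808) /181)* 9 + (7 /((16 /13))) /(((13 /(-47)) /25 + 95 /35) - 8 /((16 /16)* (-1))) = -152642204617137 /25749592864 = -5927.95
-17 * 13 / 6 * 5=-1105 / 6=-184.17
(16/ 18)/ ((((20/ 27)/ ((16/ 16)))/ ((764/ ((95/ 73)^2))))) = 24428136/ 45125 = 541.34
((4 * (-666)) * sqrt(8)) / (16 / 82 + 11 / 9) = -1966032 * sqrt(2) / 523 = -5316.23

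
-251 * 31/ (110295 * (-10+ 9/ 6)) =15562/ 1875015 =0.01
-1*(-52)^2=-2704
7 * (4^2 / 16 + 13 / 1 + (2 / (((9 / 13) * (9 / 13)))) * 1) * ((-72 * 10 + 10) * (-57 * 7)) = 973006720 / 27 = 36037285.93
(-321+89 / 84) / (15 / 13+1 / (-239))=-83500625 / 300048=-278.29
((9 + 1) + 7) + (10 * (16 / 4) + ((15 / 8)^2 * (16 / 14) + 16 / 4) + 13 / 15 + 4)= 58703 / 840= 69.88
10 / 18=5 / 9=0.56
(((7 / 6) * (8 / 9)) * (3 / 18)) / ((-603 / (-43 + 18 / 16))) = 35 / 2916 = 0.01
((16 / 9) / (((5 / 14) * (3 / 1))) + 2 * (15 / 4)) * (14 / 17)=17311 / 2295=7.54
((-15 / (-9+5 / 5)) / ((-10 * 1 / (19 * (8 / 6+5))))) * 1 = -361 / 16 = -22.56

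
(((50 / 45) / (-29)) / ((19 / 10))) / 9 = -100 / 44631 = -0.00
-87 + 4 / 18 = -781 / 9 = -86.78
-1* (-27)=27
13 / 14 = 0.93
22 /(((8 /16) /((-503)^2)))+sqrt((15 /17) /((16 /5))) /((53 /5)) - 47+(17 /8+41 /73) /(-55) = 25 * sqrt(51) /3604+357571048311 /32120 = 11132349.00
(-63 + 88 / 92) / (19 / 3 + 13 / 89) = -381009 / 39790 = -9.58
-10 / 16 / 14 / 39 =-5 / 4368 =-0.00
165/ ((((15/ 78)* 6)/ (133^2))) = 2529527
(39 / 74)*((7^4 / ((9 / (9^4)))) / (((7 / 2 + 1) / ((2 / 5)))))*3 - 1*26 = 45503744 / 185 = 245966.18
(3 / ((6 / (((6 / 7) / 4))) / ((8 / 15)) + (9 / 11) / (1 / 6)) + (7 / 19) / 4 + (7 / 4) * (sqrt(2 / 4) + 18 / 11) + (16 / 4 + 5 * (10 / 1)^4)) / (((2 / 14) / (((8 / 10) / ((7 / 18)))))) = 63 * sqrt(2) / 5 + 316804797126 / 439945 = 720118.73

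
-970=-970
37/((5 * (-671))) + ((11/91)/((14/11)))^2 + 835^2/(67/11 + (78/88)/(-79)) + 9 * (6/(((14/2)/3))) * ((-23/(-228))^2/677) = 921535179899461552659713/8035637924772738280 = 114681.02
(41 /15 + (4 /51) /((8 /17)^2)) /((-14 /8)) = -247 /140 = -1.76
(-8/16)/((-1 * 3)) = 1/6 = 0.17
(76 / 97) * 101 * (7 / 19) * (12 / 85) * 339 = 11504304 / 8245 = 1395.31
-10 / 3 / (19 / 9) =-30 / 19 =-1.58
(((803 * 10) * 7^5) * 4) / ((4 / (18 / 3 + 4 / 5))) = 917729428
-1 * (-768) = 768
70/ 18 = 35/ 9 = 3.89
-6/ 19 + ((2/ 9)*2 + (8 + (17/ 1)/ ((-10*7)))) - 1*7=10603/ 11970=0.89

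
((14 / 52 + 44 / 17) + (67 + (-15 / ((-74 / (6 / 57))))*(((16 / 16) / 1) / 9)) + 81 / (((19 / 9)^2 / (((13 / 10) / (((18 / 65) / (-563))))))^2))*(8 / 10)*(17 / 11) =291411408431436167 / 8274340932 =35218685.19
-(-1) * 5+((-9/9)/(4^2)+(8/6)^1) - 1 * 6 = 13/48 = 0.27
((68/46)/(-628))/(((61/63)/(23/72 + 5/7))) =-8857/3524336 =-0.00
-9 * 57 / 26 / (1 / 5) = -2565 / 26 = -98.65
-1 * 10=-10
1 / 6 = 0.17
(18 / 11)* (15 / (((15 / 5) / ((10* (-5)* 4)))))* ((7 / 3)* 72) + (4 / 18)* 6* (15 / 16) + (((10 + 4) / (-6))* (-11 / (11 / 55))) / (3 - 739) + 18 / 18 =-6676941587 / 24288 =-274907.02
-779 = -779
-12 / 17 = -0.71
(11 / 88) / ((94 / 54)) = 0.07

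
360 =360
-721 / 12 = -60.08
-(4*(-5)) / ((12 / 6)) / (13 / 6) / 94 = 0.05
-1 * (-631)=631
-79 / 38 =-2.08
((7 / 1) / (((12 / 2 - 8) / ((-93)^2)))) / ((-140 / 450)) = 389205 / 4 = 97301.25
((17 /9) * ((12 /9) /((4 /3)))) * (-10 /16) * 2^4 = -170 /9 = -18.89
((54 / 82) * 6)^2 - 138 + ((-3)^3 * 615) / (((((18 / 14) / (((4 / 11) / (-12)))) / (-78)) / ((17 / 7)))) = -1373101764 / 18491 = -74257.84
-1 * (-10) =10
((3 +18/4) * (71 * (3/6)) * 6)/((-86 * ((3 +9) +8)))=-639/688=-0.93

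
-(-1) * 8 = 8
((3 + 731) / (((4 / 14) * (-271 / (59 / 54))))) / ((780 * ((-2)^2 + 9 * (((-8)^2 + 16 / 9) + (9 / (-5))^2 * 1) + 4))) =-108265 / 5129685288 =-0.00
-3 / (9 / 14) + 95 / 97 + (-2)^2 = 91 / 291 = 0.31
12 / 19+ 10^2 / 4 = 487 / 19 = 25.63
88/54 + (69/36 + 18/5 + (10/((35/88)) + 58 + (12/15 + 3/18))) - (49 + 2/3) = 157207/3780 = 41.59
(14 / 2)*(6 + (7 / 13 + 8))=1323 / 13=101.77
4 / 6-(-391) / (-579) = -5 / 579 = -0.01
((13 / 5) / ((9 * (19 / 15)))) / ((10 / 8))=52 / 285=0.18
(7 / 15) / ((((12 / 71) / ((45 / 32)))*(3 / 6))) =497 / 64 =7.77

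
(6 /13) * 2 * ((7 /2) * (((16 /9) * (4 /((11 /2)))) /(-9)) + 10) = 33848 /3861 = 8.77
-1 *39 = -39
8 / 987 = 0.01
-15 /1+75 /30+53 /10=-36 /5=-7.20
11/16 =0.69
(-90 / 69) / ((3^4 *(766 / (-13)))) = 65 / 237843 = 0.00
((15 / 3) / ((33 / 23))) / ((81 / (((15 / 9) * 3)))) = 575 / 2673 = 0.22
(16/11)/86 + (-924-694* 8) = -3063140/473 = -6475.98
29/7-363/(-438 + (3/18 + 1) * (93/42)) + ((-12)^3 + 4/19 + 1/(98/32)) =-40090871/23275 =-1722.49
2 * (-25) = -50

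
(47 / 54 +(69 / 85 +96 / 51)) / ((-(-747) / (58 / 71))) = 0.00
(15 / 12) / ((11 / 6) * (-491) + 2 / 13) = -195 / 140402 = -0.00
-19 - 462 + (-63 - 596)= -1140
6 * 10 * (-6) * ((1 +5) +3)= -3240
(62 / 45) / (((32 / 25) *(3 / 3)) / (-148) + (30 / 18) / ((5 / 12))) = 5735 / 16614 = 0.35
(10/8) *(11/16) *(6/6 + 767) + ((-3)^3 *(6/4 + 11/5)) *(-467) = 473133/10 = 47313.30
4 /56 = 1 /14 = 0.07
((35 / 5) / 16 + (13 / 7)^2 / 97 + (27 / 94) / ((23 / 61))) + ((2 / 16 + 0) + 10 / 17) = 2722517193 / 1397534096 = 1.95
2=2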